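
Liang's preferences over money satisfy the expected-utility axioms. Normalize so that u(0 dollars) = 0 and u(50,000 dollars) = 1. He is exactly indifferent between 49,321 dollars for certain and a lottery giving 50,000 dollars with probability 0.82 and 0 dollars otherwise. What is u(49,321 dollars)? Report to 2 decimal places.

u(49,321 dollars) equals the lottery's expected utility: 0.82·1 + 0.18·0 = 0.82.

0.82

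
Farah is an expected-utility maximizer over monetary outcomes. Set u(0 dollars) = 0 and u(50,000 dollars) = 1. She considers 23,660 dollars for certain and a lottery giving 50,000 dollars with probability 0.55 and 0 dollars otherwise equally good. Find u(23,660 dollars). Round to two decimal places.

The indifference gives u(23,660 dollars) = 0.55·u(50,000 dollars) + 0.45·u(0 dollars) = 0.55·1 + 0.45·0 = 0.55.

0.55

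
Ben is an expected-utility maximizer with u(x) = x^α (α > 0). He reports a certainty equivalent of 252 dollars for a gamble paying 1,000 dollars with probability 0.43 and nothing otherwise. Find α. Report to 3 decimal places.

α ≈ 0.612

EU(lottery) = 0.43·1000^α + 0.57·0 = 0.43·1000^α.
Setting u(252) equal to that: 252^α = 0.43·1000^α ⇒ (252/1000)^α = 0.43.
Taking logs: α·ln(252/1000) = ln(0.43), so α = -0.843970 / -1.378326 ≈ 0.612.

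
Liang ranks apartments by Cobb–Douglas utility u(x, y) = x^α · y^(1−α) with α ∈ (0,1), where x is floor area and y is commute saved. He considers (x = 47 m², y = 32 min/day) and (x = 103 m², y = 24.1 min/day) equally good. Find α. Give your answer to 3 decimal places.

α ≈ 0.265

Indifference: 47^α · 32^(1−α) = 103^α · 24.1^(1−α).
Taking logs: α·ln 47 + (1−α)·ln 32 = α·ln 103 + (1−α)·ln 24.1, i.e. α·-0.784581 = (1−α)·-0.283524.
With A = -0.784581 and B = -0.283524: α·A = (1−α)·B, so α = B/(A+B) = -0.283524/-1.068105 ≈ 0.265.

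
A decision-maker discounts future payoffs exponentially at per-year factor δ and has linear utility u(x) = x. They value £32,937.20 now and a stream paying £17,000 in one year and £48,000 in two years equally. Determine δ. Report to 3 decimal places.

Equating present values: 32937.20 = 17000δ + 48000δ².
So 48000δ² + 17000δ − 32937.20 = 0.
By the quadratic formula (taking the positive root), δ = (−17000 + √6612942400.00) / 96000 ≈ 0.670.

δ ≈ 0.670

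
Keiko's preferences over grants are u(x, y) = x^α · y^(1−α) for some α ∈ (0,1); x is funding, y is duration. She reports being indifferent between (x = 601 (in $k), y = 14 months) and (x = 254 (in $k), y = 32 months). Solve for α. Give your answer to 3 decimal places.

The Cobb–Douglas utilities coincide, so 601^α·14^(1−α) = 254^α·32^(1−α).
(601/254)^α = (32/14)^(1−α); take logs: α·ln(601/254) = (1−α)·ln(32/14), i.e. α·0.861261 = (1−α)·0.826679.
So α/(1−α) = (0.826679)/(0.861261) = 0.959847, and α = 0.959847/1.959847 ≈ 0.490.

α ≈ 0.490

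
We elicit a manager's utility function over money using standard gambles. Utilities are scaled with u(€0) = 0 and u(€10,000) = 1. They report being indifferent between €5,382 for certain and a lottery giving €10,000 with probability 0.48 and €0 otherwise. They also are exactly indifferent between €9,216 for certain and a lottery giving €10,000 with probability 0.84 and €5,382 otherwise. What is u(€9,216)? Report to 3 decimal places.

The first gamble pins u(€5,382): it must equal 0.48·1 + 0.52·0 = 0.48.
The second indifference gives u(€9,216) = 0.84·u(€10,000) + 0.16·u(€5,382) = 0.84·1.00 + 0.16·0.48 = 0.9168.

0.917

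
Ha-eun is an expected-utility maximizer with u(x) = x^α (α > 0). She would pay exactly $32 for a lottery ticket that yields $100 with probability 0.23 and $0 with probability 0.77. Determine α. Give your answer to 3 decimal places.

α ≈ 1.290

The lottery's expected utility is 0.23·u(100) + 0.77·u(0) = 0.23·100^α (since u(0) = 0 for α > 0).
Indifference: 32^α = 0.23·100^α, so (32/100)^α = 0.23.
Take logs: α = ln 0.23 / ln(32/100) ≈ 1.28983.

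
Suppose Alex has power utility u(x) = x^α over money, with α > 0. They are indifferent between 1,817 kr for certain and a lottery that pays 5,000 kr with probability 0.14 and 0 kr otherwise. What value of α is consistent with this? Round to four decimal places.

The lottery's expected utility is 0.14·u(5000) + 0.86·u(0) = 0.14·5000^α (since u(0) = 0 for α > 0).
Equating: 1817^α = 0.14·5000^α, i.e. 0.3634^α = 0.14.
Take logs: α = ln 0.14 / ln(1817/5000) ≈ 1.942317.

α ≈ 1.9423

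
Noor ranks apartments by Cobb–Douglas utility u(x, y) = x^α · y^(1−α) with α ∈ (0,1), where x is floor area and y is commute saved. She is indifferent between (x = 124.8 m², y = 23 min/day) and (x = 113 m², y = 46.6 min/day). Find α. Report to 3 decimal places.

Indifference: 124.8^α · 23^(1−α) = 113^α · 46.6^(1−α).
Taking logs: α·ln 124.8 + (1−α)·ln 23 = α·ln 113 + (1−α)·ln 46.6, i.e. α·0.099325 = (1−α)·0.706106.
So α/(1−α) = (0.706106)/(0.099325) = 7.109046, and α = 7.109046/8.109046 ≈ 0.877.

α ≈ 0.877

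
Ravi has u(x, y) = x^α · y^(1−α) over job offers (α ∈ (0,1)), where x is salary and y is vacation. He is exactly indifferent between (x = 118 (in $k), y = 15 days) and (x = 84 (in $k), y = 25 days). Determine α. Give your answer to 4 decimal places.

α ≈ 0.6005

The Cobb–Douglas utilities coincide, so 118^α·15^(1−α) = 84^α·25^(1−α).
(118/84)^α = (25/15)^(1−α); take logs: α·ln(118/84) = (1−α)·ln(25/15), i.e. α·0.3398678 = (1−α)·0.5108256.
So α/(1−α) = (0.5108256)/(0.3398678) = 1.5030126, and α = 1.5030126/2.5030126 ≈ 0.6005.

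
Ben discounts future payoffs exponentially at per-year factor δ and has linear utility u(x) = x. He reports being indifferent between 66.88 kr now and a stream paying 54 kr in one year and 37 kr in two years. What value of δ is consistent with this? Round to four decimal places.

δ ≈ 0.8000

Equating present values: 66.88 = 54δ + 37δ².
So 37δ² + 54δ − 66.88 = 0.
δ = (−54 + √(54² + 4·37·66.88)) / (2·37) = (−54 + √12814.24) / 74 ≈ 0.8000.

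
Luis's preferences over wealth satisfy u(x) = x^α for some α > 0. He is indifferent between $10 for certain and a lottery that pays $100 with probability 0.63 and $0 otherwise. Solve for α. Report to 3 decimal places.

α ≈ 0.201

Since u(0) = 0, the lottery's EU is 0.63·100^α.
Equating: 10^α = 0.63·100^α, i.e. 0.1000^α = 0.63.
α = ln(0.63) / ln(10/100) = -0.462035/-2.302585 ≈ 0.201.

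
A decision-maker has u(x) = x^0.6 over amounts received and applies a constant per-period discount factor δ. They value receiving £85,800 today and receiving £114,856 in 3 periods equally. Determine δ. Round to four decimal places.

δ ≈ 0.9433

Indifference means u(85800) = δ^3 · u(114856), so δ^3 = u(85800)/u(114856).
With u(x) = x^0.6: δ^3 = 85800^0.6/114856^0.6 = (85800/114856)^0.6 = 0.83946.
Hence δ = (0.83946)^(1/3) = 0.943337.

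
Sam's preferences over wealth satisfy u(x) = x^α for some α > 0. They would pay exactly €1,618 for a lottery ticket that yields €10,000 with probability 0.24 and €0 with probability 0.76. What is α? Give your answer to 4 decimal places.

EU(lottery) = 0.24·10000^α + 0.76·0 = 0.24·10000^α.
Setting u(1618) equal to that: 1618^α = 0.24·10000^α ⇒ (1618/10000)^α = 0.24.
Take logs: α = ln 0.24 / ln(1618/10000) ≈ 0.783530.

α ≈ 0.7835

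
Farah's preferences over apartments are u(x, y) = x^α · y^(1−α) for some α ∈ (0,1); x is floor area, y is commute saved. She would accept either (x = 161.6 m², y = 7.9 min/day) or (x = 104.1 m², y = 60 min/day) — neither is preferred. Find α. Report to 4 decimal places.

α ≈ 0.8218

Set the two utilities equal: 161.6^α·7.9^(1−α) = 104.1^α·60^(1−α).
Taking logs: α·ln 161.6 + (1−α)·ln 7.9 = α·ln 104.1 + (1−α)·ln 60, i.e. α·0.4397722 = (1−α)·2.0274818.
Thus α·(2.4672540) = 2.0274818, so α = 2.0274818/2.4672540 ≈ 0.8218.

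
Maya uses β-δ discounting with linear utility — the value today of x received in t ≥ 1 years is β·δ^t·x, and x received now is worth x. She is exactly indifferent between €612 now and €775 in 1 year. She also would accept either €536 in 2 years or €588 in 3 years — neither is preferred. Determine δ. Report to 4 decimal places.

δ ≈ 0.9116

Both payoffs in the second observation are in the future, so β drops out: δ^2·536 = δ^3·588 ⇒ δ = 536/588 = 0.91156.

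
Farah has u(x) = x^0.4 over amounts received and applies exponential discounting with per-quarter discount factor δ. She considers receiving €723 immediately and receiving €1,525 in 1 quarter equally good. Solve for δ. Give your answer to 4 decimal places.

Indifference means u(723) = δ · u(1525), so δ = u(723)/u(1525).
With u(x) = x^0.4: δ = 723^0.4/1525^0.4 = (723/1525)^0.4 = 0.74190.

δ ≈ 0.7419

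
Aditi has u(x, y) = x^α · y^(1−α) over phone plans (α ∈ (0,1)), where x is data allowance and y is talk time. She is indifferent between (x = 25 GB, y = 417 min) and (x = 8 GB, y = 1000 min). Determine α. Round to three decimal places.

α ≈ 0.434

Set the two utilities equal: 25^α·417^(1−α) = 8^α·1000^(1−α).
Rearrange to (25/8)^α = (1000/417)^(1−α) and take logs: α·1.139434 = (1−α)·0.874669.
With A = 1.139434 and B = 0.874669: α·A = (1−α)·B, so α = B/(A+B) = 0.874669/2.014103 ≈ 0.434.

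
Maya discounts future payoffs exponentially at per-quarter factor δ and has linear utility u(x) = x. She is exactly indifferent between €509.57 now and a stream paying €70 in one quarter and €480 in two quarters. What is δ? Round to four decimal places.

δ ≈ 0.9600

Present value of the stream is 70·δ + 480·δ². Indifference gives 70δ + 480δ² = 509.57.
That is, 480δ² + 70δ − 509.57 = 0, a quadratic in δ.
By the quadratic formula (taking the positive root), δ = (−70 + √983274.40) / 960 ≈ 0.9600.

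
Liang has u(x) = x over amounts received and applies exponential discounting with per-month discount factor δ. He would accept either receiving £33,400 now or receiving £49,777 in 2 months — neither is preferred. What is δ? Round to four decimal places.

δ ≈ 0.8191

The payoff in 2 months is discounted by δ^2, so u(33400) = δ^2·u(49777) and δ^2 = u(33400)/u(49777).
With u(x) = x: δ^2 = 33400/49777 = 0.67099.
Taking the square root: δ = 0.67099^(1/2) ≈ 0.8191.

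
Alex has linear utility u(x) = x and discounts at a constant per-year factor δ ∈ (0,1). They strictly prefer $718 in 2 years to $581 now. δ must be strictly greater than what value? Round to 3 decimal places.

δ > 0.900

The preference means 581 < δ^2·718.
Dividing by 718: δ^2 > 0.80919. Both sides are positive, so the square root keeps the direction.
δ > (581/718)^(1/2) ≈ 0.900.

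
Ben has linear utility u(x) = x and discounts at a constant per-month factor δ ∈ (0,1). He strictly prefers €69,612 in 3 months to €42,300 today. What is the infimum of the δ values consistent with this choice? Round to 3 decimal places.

δ > 0.847

The preference means 42300 < δ^3·69612.
Dividing by 69612: δ^3 > 0.60765. Both sides are positive, so the cube root keeps the direction.
δ > 0.60765^(1/3) = 0.847.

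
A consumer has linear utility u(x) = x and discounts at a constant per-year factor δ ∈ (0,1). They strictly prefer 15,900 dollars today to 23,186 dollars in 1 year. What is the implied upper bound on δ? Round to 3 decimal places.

δ < 0.686

Comparing present values: 15900 > δ·23186.
Dividing through by 23186 gives δ < 0.68576.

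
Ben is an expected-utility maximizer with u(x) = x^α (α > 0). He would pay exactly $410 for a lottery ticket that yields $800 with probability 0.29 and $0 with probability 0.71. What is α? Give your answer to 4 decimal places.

Since u(0) = 0, the lottery's EU is 0.29·800^α.
Setting u(410) equal to that: 410^α = 0.29·800^α ⇒ (410/800)^α = 0.29.
Taking logs: α·ln(410/800) = ln(0.29), so α = -1.2378744 / -0.6684546 ≈ 1.8518.

α ≈ 1.8518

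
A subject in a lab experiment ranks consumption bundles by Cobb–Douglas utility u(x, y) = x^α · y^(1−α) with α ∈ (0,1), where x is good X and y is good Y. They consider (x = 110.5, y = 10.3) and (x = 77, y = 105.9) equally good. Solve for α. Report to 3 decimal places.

The Cobb–Douglas utilities coincide, so 110.5^α·10.3^(1−α) = 77^α·105.9^(1−α).
Taking logs: α·ln 110.5 + (1−α)·ln 10.3 = α·ln 77 + (1−α)·ln 105.9, i.e. α·0.361210 = (1−α)·2.330351.
Thus α·(2.691561) = 2.330351, so α = 2.330351/2.691561 ≈ 0.866.

α ≈ 0.866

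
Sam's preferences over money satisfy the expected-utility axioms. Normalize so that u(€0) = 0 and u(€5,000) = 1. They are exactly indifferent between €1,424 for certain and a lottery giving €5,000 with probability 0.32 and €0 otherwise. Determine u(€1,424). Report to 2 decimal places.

0.32

By the standard-gamble method, u(€1,424) is just the indifference probability on the best outcome: 0.32.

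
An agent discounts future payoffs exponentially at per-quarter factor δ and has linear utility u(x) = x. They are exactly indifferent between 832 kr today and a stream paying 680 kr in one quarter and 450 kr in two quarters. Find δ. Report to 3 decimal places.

δ ≈ 0.800

Equating present values: 832 = 680δ + 450δ².
That is, 450δ² + 680δ − 832 = 0, a quadratic in δ.
The positive root is δ = [−680 + √(680² + 4·450·832)] / (2·450) = (−680 + 1400.000)/900 ≈ 0.800.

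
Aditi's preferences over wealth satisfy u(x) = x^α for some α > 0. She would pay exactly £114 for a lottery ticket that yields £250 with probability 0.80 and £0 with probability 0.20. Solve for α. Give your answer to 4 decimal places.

EU(lottery) = 0.80·250^α + 0.20·0 = 0.80·250^α.
Equating: 114^α = 0.80·250^α, i.e. 0.4560^α = 0.80.
α = ln(0.80) / ln(114/250) = -0.2231436/-0.7852625 ≈ 0.2842.

α ≈ 0.2842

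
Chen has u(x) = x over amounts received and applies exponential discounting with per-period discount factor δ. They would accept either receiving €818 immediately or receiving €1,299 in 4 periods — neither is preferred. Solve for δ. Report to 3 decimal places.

Indifference means u(818) = δ^4 · u(1299), so δ^4 = u(818)/u(1299).
With u(x) = x: δ^4 = 818/1299 = 0.62972.
Taking the 4th root: δ = 0.62972^(1/4) ≈ 0.891.

δ ≈ 0.891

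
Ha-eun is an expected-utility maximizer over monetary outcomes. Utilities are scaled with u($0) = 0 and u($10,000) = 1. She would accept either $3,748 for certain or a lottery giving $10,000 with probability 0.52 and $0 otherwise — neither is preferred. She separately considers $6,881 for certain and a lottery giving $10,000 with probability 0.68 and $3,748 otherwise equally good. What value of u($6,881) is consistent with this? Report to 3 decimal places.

First, u($3,748) = 0.52·u($10,000) + 0.48·u($0) = 0.52.
The second indifference gives u($6,881) = 0.68·u($10,000) + 0.32·u($3,748) = 0.68·1.00 + 0.32·0.52 = 0.8464.

0.846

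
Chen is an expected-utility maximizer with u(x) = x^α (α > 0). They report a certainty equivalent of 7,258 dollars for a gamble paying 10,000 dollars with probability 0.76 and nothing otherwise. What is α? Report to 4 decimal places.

EU(lottery) = 0.76·10000^α + 0.24·0 = 0.76·10000^α.
Equating: 7258^α = 0.76·10000^α, i.e. 0.7258^α = 0.76.
α = ln(0.76) / ln(7258/10000) = -0.2744368/-0.3204808 ≈ 0.8563.

α ≈ 0.8563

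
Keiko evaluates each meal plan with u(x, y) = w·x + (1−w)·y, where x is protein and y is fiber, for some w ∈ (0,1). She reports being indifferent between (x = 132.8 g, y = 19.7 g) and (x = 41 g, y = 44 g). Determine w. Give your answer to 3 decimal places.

Indifference: w·132.8 + (1−w)·19.7 = w·41 + (1−w)·44.
w·(132.8−41) = (1−w)·(44−19.7), i.e. w·91.8 = (1−w)·24.3.
The marginal rate of substitution is 24.3/91.8, so w = 24.3/(91.8+24.3) = 0.209.

w = 0.209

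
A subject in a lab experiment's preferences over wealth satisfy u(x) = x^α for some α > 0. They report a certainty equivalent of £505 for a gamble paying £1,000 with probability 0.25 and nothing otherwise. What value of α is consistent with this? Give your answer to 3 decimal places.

α ≈ 2.029

Since u(0) = 0, the lottery's EU is 0.25·1000^α.
Equating: 505^α = 0.25·1000^α, i.e. 0.5050^α = 0.25.
Taking logs: α·ln(505/1000) = ln(0.25), so α = -1.386294 / -0.683197 ≈ 2.029.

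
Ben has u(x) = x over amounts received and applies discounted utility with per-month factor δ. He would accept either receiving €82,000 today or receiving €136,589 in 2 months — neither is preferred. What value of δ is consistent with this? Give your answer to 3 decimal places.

δ ≈ 0.775

The payoff in 2 months is discounted by δ^2, so u(82000) = δ^2·u(136589) and δ^2 = u(82000)/u(136589).
With u(x) = x: δ^2 = 82000/136589 = 0.60034.
So δ = 0.60034^(1/2) ≈ 0.775.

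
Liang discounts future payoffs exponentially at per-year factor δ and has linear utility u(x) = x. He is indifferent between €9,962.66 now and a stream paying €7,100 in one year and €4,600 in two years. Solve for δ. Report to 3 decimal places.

Present value of the stream is 7100·δ + 4600·δ². Indifference gives 7100δ + 4600δ² = 9962.66.
That is, 4600δ² + 7100δ − 9962.66 = 0, a quadratic in δ.
δ = (−7100 + √(7100² + 4·4600·9962.66)) / (2·4600) = (−7100 + √233722944.00) / 9200 ≈ 0.890.

δ ≈ 0.890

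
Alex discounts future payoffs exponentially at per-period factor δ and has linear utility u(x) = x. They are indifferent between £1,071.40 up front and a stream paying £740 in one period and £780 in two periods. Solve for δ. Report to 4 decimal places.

δ ≈ 0.7900

Present value of the stream is 740·δ + 780·δ². Indifference gives 740δ + 780δ² = 1071.40.
That is, 780δ² + 740δ − 1071.40 = 0, a quadratic in δ.
By the quadratic formula (taking the positive root), δ = (−740 + √3890368.00) / 1560 ≈ 0.7900.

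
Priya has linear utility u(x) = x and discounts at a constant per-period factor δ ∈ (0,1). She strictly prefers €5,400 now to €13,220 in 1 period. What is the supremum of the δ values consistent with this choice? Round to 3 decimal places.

δ < 0.408

Comparing present values: 5400 > δ·13220.
Dividing through by 13220 gives δ < 0.40847.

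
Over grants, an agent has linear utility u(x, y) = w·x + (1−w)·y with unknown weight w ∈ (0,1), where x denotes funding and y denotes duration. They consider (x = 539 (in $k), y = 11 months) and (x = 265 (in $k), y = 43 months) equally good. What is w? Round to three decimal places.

Equating utilities: w·539 + (1−w)·11 = w·265 + (1−w)·43.
w·(539−265) = (1−w)·(43−11), i.e. w·274 = (1−w)·32.
Hence w = 32/(274+32) = 32/306 = 0.105.

w = 0.105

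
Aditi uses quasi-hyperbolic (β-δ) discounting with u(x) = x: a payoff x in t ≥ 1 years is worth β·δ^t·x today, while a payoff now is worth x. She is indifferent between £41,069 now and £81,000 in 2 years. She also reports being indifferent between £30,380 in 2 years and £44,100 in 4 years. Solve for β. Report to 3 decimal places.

The second indifference involves only future payoffs, so β cancels: β·δ^2·30380 = β·δ^4·44100, giving δ^2 = 30380/44100 = 0.68889, so δ = 0.82999.
Substituting δ into 41069 = β·δ^2·81000: β = 41069/(55800.000) ≈ 0.736.

β ≈ 0.736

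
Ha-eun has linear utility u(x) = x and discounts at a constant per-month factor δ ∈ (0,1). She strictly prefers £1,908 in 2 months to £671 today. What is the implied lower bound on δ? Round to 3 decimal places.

Comparing present values: 671 < δ^2·1908.
So δ^2 > 671/1908 = 0.35168; taking the square root of both positive sides preserves the inequality.
δ > 0.35168^(1/2) = 0.593.

δ > 0.593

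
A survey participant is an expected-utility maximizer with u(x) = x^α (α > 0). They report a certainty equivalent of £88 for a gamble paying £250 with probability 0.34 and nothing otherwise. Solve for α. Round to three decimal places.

α ≈ 1.033

The lottery's expected utility is 0.34·u(250) + 0.66·u(0) = 0.34·250^α (since u(0) = 0 for α > 0).
Equating: 88^α = 0.34·250^α, i.e. 0.3520^α = 0.34.
Taking logs: α·ln(88/250) = ln(0.34), so α = -1.078810 / -1.044124 ≈ 1.033.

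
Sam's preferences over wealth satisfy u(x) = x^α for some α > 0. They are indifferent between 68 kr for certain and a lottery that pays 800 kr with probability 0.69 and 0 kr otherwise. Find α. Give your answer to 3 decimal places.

α ≈ 0.151

Since u(0) = 0, the lottery's EU is 0.69·800^α.
Indifference: 68^α = 0.69·800^α, so (68/800)^α = 0.69.
Taking logs: α·ln(68/800) = ln(0.69), so α = -0.371064 / -2.465104 ≈ 0.151.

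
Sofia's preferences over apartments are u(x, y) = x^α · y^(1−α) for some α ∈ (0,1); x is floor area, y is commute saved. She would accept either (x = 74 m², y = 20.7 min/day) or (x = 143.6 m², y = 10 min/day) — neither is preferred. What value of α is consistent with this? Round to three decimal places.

Set the two utilities equal: 74^α·20.7^(1−α) = 143.6^α·10^(1−α).
Taking logs: α·ln 74 + (1−α)·ln 20.7 = α·ln 143.6 + (1−α)·ln 10, i.e. α·-0.662967 = (1−α)·-0.727549.
Thus α·(-1.390516) = -0.727549, so α = -0.727549/-1.390516 ≈ 0.523.

α ≈ 0.523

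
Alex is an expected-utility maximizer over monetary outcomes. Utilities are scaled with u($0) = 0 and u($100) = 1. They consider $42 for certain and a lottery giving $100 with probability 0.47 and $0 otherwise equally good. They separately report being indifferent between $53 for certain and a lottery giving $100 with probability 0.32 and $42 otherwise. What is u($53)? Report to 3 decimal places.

First, u($42) = 0.47·u($100) + 0.53·u($0) = 0.47.
Then u($53) = 0.32·u($100) + 0.68·u($42) = 0.32·1.00 + 0.68·0.47 = 0.6396.

0.640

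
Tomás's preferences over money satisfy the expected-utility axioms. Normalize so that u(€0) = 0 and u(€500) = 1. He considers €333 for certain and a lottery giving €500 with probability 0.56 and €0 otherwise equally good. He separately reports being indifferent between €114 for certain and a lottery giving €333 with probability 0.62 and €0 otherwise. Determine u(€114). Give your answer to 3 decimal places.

0.347

From the first indifference, u(€333) = 0.56·u(€500) + 0.44·u(€0) = 0.56·1 + 0.44·0 = 0.56.
Chaining: u(€114) = 0.62·0.56 + 0.38·0.00 = 0.3472.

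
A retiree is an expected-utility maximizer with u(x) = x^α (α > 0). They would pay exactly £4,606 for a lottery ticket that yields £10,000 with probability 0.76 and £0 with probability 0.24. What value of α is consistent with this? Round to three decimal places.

The lottery's expected utility is 0.76·u(10000) + 0.24·u(0) = 0.76·10000^α (since u(0) = 0 for α > 0).
Setting u(4606) equal to that: 4606^α = 0.76·10000^α ⇒ (4606/10000)^α = 0.76.
Taking logs: α·ln(4606/10000) = ln(0.76), so α = -0.274437 / -0.775225 ≈ 0.354.

α ≈ 0.354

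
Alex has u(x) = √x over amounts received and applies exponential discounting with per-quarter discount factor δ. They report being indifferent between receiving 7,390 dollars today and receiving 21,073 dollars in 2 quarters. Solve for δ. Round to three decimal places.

Indifference means u(7390) = δ^2 · u(21073), so δ^2 = u(7390)/u(21073).
Since u(x) = √x, δ^2 = √(7390/21073) = 0.59219.
Hence δ = (0.59219)^(1/2) = 0.76954.

δ ≈ 0.770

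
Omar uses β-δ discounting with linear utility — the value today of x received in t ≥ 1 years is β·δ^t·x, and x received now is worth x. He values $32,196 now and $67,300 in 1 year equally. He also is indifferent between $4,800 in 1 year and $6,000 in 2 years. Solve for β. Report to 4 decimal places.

Both payoffs in the second observation are in the future, so β drops out: δ^1·4800 = δ^2·6000 ⇒ δ = 4800/6000 = 0.80000.
Substituting δ into 32196 = β·δ·67300: β = 32196/(53840.000) ≈ 0.5980.

β ≈ 0.5980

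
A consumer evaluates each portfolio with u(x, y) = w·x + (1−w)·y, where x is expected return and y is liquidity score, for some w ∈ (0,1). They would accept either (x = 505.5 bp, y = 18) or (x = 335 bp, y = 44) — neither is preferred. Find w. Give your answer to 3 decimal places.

w = 0.132

u(505.5,18) = u(335,44) means w·505.5 + (1−w)·18 = w·335 + (1−w)·44.
w·(505.5−335) = (1−w)·(44−18), i.e. w·170.5 = (1−w)·26.
Hence w = 26/(170.5+26) = 26/196.5 = 0.132.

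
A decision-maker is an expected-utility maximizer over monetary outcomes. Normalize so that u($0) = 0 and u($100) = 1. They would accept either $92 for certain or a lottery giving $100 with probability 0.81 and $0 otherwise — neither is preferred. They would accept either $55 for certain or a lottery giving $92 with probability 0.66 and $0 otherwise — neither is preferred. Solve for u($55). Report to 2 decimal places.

From the first indifference, u($92) = 0.81·u($100) + 0.19·u($0) = 0.81·1 + 0.19·0 = 0.81.
The second indifference gives u($55) = 0.66·u($92) + 0.34·u($0) = 0.66·0.81 + 0.34·0.00 = 0.5346.

0.53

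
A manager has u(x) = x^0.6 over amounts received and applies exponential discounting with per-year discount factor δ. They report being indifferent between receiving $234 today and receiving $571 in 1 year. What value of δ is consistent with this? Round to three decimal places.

Equating discounted utilities: u(234) = δ·u(571) ⇒ δ = u(234)/u(571).
Since u(x) = x^0.6, δ = (234/571)^0.6 = 0.40981^0.6 = 0.58553.

δ ≈ 0.586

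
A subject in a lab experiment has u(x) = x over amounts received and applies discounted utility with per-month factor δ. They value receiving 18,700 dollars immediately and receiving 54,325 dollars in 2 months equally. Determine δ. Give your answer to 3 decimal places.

The payoff in 2 months is discounted by δ^2, so u(18700) = δ^2·u(54325) and δ^2 = u(18700)/u(54325).
With u(x) = x: δ^2 = 18700/54325 = 0.34422.
Hence δ = (0.34422)^(1/2) = 0.58671.

δ ≈ 0.587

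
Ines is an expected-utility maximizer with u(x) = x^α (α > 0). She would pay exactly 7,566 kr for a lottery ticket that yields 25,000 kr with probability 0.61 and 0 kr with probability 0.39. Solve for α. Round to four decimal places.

α ≈ 0.4136

The lottery's expected utility is 0.61·u(25000) + 0.39·u(0) = 0.61·25000^α (since u(0) = 0 for α > 0).
Equating: 7566^α = 0.61·25000^α, i.e. 0.3026^α = 0.61.
Taking logs: α·ln(7566/25000) = ln(0.61), so α = -0.4942963 / -1.1952113 ≈ 0.4136.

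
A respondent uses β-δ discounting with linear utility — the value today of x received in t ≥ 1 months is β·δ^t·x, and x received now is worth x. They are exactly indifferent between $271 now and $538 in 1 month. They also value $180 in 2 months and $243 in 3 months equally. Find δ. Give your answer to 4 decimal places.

δ ≈ 0.7407

From the later pair, β·δ^2·180 = β·δ^3·243; dividing through, δ = 180/243 = 0.74074.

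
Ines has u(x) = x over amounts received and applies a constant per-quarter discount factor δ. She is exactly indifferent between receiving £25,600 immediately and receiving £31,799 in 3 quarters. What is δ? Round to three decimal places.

δ ≈ 0.930

The payoff in 3 quarters is discounted by δ^3, so u(25600) = δ^3·u(31799) and δ^3 = u(25600)/u(31799).
With u(x) = x: δ^3 = 25600/31799 = 0.80506.
Taking the cube root: δ = 0.80506^(1/3) ≈ 0.930.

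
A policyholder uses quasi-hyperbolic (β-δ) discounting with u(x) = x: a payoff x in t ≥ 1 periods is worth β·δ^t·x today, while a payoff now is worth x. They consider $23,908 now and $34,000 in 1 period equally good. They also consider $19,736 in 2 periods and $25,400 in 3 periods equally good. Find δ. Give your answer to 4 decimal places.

The second indifference involves only future payoffs, so β cancels: β·δ^2·19736 = β·δ^3·25400, giving δ = 19736/25400 = 0.77701.

δ ≈ 0.7770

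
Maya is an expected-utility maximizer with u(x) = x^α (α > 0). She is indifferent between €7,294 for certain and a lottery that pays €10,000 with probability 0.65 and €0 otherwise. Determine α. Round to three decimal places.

EU(lottery) = 0.65·10000^α + 0.35·0 = 0.65·10000^α.
Equating: 7294^α = 0.65·10000^α, i.e. 0.7294^α = 0.65.
Taking logs: α·ln(7294/10000) = ln(0.65), so α = -0.430783 / -0.315533 ≈ 1.365.

α ≈ 1.365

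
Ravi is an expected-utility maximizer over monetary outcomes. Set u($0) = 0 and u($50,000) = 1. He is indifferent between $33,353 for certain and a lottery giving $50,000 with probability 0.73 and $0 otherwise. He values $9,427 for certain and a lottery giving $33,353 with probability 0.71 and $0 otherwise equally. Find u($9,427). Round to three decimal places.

0.518

From the first indifference, u($33,353) = 0.73·u($50,000) + 0.27·u($0) = 0.73·1 + 0.27·0 = 0.73.
Chaining: u($9,427) = 0.71·0.73 + 0.29·0.00 = 0.5183.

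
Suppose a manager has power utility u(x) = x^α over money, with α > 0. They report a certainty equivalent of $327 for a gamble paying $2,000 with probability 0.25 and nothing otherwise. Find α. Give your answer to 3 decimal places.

α ≈ 0.766

EU(lottery) = 0.25·2000^α + 0.75·0 = 0.25·2000^α.
Equating: 327^α = 0.25·2000^α, i.e. 0.1635^α = 0.25.
Take logs: α = ln 0.25 / ln(327/2000) ≈ 0.76551.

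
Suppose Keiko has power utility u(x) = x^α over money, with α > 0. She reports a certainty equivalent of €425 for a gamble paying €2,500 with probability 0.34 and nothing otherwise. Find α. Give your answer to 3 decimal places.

α ≈ 0.609

The lottery's expected utility is 0.34·u(2500) + 0.66·u(0) = 0.34·2500^α (since u(0) = 0 for α > 0).
Setting u(425) equal to that: 425^α = 0.34·2500^α ⇒ (425/2500)^α = 0.34.
α = ln(0.34) / ln(425/2500) = -1.078810/-1.771957 ≈ 0.609.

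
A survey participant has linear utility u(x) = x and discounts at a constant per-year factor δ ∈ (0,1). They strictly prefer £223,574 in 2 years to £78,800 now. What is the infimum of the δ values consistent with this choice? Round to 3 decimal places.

δ > 0.594

The preference means 78800 < δ^2·223574.
So δ^2 > 78800/223574 = 0.35246; taking the square root of both positive sides preserves the inequality.
δ > 0.35246^(1/2) = 0.594.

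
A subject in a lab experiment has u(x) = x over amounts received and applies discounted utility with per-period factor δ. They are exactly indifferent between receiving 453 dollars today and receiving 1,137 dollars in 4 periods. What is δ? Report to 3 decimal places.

Indifference means u(453) = δ^4 · u(1137), so δ^4 = u(453)/u(1137).
With u(x) = x: δ^4 = 453/1137 = 0.39842.
Hence δ = (0.39842)^(1/4) = 0.79448.

δ ≈ 0.794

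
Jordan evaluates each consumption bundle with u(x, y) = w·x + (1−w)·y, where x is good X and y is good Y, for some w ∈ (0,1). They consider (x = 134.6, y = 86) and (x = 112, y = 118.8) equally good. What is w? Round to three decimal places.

w = 0.592

u(134.6,86) = u(112,118.8) means w·134.6 + (1−w)·86 = w·112 + (1−w)·118.8.
Collecting terms: w·22.6 = (1−w)·32.8.
So w/(1−w) = 32.8/22.6 = 1.4513, giving w = 32.8/(22.6+32.8) = 0.592.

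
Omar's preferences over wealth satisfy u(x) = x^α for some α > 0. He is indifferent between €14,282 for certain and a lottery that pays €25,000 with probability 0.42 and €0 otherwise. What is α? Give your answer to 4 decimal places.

α ≈ 1.5495

EU(lottery) = 0.42·25000^α + 0.58·0 = 0.42·25000^α.
Equating: 14282^α = 0.42·25000^α, i.e. 0.5713^α = 0.42.
Take logs: α = ln 0.42 / ln(14282/25000) ≈ 1.549452.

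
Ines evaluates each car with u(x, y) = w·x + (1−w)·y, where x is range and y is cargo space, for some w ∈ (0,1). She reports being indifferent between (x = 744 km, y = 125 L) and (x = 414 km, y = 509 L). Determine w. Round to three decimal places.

Equating utilities: w·744 + (1−w)·125 = w·414 + (1−w)·509.
Collecting terms: w·330 = (1−w)·384.
So w/(1−w) = 384/330 = 1.1636, giving w = 384/(330+384) = 0.538.

w = 0.538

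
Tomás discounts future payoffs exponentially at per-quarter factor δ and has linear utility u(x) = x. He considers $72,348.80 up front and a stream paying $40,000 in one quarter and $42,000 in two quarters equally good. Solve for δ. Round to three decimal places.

Equating present values: 72348.80 = 40000δ + 42000δ².
That is, 42000δ² + 40000δ − 72348.80 = 0, a quadratic in δ.
The positive root is δ = [−40000 + √(40000² + 4·42000·72348.80)] / (2·42000) = (−40000 + 117280.000)/84000 ≈ 0.920.

δ ≈ 0.920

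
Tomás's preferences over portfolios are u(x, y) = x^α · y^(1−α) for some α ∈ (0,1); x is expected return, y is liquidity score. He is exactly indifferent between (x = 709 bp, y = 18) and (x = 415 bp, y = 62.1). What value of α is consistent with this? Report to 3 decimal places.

α ≈ 0.698

Indifference: 709^α · 18^(1−α) = 415^α · 62.1^(1−α).
Rearrange to (709/415)^α = (62.1/18)^(1−α) and take logs: α·0.535577 = (1−α)·1.238374.
Thus α·(1.773951) = 1.238374, so α = 1.238374/1.773951 ≈ 0.698.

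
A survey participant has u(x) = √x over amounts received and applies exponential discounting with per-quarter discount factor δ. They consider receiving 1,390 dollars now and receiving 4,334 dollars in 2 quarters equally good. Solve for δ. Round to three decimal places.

δ ≈ 0.753

Indifference means u(1390) = δ^2 · u(4334), so δ^2 = u(1390)/u(4334).
With u(x) = √x: δ^2 = √1390/√4334 = √(1390/4334) = 0.56632.
Hence δ = (0.56632)^(1/2) = 0.75254.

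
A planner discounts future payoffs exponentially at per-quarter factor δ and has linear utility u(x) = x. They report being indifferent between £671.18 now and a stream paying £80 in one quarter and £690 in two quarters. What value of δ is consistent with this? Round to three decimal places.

δ ≈ 0.930

Equating present values: 671.18 = 80δ + 690δ².
So 690δ² + 80δ − 671.18 = 0.
δ = (−80 + √(80² + 4·690·671.18)) / (2·690) = (−80 + √1858856.80) / 1380 ≈ 0.930.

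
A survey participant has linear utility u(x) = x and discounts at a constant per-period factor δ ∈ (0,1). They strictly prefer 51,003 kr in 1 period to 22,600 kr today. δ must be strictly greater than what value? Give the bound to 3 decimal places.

Comparing present values: 22600 < δ·51003.
So δ > 22600/51003 = 0.44311.

δ > 0.443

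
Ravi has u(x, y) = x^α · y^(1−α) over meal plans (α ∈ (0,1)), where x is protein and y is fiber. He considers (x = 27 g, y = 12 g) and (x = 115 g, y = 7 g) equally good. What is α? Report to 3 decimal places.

The Cobb–Douglas utilities coincide, so 27^α·12^(1−α) = 115^α·7^(1−α).
Rearrange to (27/115)^α = (7/12)^(1−α) and take logs: α·-1.449095 = (1−α)·-0.538997.
Thus α·(-1.988092) = -0.538997, so α = -0.538997/-1.988092 ≈ 0.271.

α ≈ 0.271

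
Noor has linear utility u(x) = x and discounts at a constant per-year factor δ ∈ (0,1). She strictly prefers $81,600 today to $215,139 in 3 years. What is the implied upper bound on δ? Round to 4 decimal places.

δ < 0.7239

Under u(x) = x this choice says 81600 > δ^3·215139.
Dividing by 215139: δ^3 < 0.37929. Both sides are positive, so the cube root keeps the direction.
δ < 0.37929^(1/3) = 0.7239.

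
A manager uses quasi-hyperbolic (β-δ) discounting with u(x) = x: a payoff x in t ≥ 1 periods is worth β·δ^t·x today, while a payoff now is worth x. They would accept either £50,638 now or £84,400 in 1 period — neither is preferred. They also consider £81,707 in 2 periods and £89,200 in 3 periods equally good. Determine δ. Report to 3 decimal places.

Both payoffs in the second observation are in the future, so β drops out: δ^2·81707 = δ^3·89200 ⇒ δ = 81707/89200 = 0.91600.

δ ≈ 0.916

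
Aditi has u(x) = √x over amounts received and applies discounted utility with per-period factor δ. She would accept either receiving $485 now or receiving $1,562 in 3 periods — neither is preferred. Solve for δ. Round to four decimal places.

The payoff in 3 periods is discounted by δ^3, so u(485) = δ^3·u(1562) and δ^3 = u(485)/u(1562).
With u(x) = √x: δ^3 = √485/√1562 = √(485/1562) = 0.55722.
So δ = 0.55722^(1/3) ≈ 0.8229.

δ ≈ 0.8229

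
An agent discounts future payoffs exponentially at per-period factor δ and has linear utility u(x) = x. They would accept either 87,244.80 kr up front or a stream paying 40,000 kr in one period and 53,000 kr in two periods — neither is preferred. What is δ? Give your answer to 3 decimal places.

δ ≈ 0.960

Present value of the stream is 40000·δ + 53000·δ². Indifference gives 40000δ + 53000δ² = 87244.80.
Rearranged: 53000δ² + 40000δ − 87244.80 = 0.
The positive root is δ = [−40000 + √(40000² + 4·53000·87244.80)] / (2·53000) = (−40000 + 141760.000)/106000 ≈ 0.960.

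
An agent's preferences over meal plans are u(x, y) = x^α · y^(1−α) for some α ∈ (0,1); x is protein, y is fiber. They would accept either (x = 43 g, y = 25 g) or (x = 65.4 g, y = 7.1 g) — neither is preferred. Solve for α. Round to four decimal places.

Set the two utilities equal: 43^α·25^(1−α) = 65.4^α·7.1^(1−α).
Taking logs: α·ln 43 + (1−α)·ln 25 = α·ln 65.4 + (1−α)·ln 7.1, i.e. α·-0.4193221 = (1−α)·-1.2587810.
With A = -0.4193221 and B = -1.2587810: α·A = (1−α)·B, so α = B/(A+B) = -1.2587810/-1.6781031 ≈ 0.7501.

α ≈ 0.7501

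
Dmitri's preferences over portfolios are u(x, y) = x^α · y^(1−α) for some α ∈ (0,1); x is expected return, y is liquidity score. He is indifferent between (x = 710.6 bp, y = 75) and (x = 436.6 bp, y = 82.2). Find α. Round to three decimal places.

Set the two utilities equal: 710.6^α·75^(1−α) = 436.6^α·82.2^(1−α).
Rearrange to (710.6/436.6)^α = (82.2/75)^(1−α) and take logs: α·0.487092 = (1−α)·0.091667.
With A = 0.487092 and B = 0.091667: α·A = (1−α)·B, so α = B/(A+B) = 0.091667/0.578759 ≈ 0.158.

α ≈ 0.158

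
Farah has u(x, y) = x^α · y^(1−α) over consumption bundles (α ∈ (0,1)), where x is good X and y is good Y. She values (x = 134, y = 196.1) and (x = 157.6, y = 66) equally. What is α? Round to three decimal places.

Indifference: 134^α · 196.1^(1−α) = 157.6^α · 66^(1−α).
Rearrange to (134/157.6)^α = (66/196.1)^(1−α) and take logs: α·-0.162220 = (1−α)·-1.088970.
Thus α·(-1.251190) = -1.088970, so α = -1.088970/-1.251190 ≈ 0.870.

α ≈ 0.870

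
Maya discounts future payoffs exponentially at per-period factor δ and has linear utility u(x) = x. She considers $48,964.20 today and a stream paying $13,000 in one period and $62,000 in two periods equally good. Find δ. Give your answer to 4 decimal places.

δ ≈ 0.7900

Equating present values: 48964.20 = 13000δ + 62000δ².
So 62000δ² + 13000δ − 48964.20 = 0.
δ = (−13000 + √(13000² + 4·62000·48964.20)) / (2·62000) = (−13000 + √12312121600.00) / 124000 ≈ 0.7900.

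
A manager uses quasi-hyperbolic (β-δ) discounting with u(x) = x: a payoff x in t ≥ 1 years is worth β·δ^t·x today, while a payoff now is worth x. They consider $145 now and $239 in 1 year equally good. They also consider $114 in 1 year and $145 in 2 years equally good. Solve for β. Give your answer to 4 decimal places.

β ≈ 0.7717

From the later pair, β·δ^1·114 = β·δ^2·145; dividing through, δ = 114/145 = 0.78621.
The first indifference: 145 = β·δ·239, so β = 145/(δ·239) = 145/(0.78621·239) ≈ 0.7717.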